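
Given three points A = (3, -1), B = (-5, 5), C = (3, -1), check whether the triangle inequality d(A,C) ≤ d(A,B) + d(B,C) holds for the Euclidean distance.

d(A,B) = √(8² + 6²) = √100 = 10, d(B,C) = √(8² + 6²) = √100 = 10, d(A,C) = √(0² + 0²) = √0 = 0.
d(A,C) = 0 ≤ 10 + 10 = 20. Triangle inequality is satisfied.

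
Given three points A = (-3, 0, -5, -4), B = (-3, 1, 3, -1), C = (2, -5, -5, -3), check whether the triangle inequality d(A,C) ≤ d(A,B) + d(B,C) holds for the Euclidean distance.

d(A,B) = √(0² + 1² + 8² + 3²) = √74 ≈ 8.6023, d(B,C) = √(5² + 6² + 8² + 2²) = √129 ≈ 11.3578, d(A,C) = √(5² + 5² + 0² + 1²) = √51 ≈ 7.1414.
d(A,C) ≈ 7.1414 ≤ 8.6023 + 11.3578 = 19.9601. Triangle inequality is satisfied.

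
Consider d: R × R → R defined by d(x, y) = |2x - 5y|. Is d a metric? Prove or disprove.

No. d fails symmetry: d(5, 1) = |2·5 - 5·1| = |5| = 5, but d(1, 5) = |2·1 - 5·5| = |-23| = 23. Since 5 ≠ 23, d(x,y) ≠ d(y,x) in general.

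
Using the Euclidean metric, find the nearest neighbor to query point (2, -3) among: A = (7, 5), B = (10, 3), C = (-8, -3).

Distances: d(A) ≈ 9.434, d(B) = 10, d(C) = 10. Nearest: A = (7, 5) with distance 9.434.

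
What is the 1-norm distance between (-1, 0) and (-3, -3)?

Σ|x_i - y_i| = |-1 - (-3)| + |0 - (-3)| = 2 + 3 = 5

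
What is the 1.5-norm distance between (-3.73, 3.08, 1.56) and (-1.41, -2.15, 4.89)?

(Σ|x_i - y_i|^1.5)^(1/1.5) = (|-3.73 - (-1.41)|^1.5 + |3.08 - (-2.15)|^1.5 + |1.56 - 4.89|^1.5)^(1/1.5)
= (2.32^1.5 + 5.23^1.5 + 3.33^1.5)^(1/1.5) ≈ (3.5337 + 11.9606 + 6.0767)^(1/1.5) = (21.571)^(1/1.5) ≈ 7.749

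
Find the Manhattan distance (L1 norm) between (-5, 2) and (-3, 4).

Σ|x_i - y_i| = |-5 - (-3)| + |2 - 4| = 2 + 2 = 4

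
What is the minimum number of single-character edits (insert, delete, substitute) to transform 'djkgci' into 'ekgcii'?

Let D[i][j] be the edit distance between the first i characters of 'djkgci' and the first j characters of 'ekgcii', with D[i][0] = i, D[0][j] = j, and D[i][j] = D[i-1][j-1] if the characters match, else 1 + min(D[i-1][j], D[i][j-1], D[i-1][j-1]). Filling the table (rows: prefixes of 'djkgci', columns: prefixes of 'ekgcii'):
     ε  e  k  g  c  i  i
  ε  0  1  2  3  4  5  6
  d  1  1  2  3  4  5  6
  j  2  2  2  3  4  5  6
  k  3  3  2  3  4  5  6
  g  4  4  3  2  3  4  5
  c  5  5  4  3  2  3  4
  i  6  6  5  4  3  2  3
The bottom-right entry gives D[6][6] = 3, so no sequence of fewer than 3 edits works. Backtracking through the table gives one optimal edit sequence (3 edits):
  djkgci → jkgci (del d @1)
  jkgci → ekgci (sub j→e @1)
  ekgci → ekgcii (ins i @5)
Edit distance = 3.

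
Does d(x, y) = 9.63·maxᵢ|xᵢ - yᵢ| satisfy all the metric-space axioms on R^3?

Yes. The L∞ (Chebyshev) norm induces a metric on R^3, and multiplying a metric by a positive constant 9.63 > 0 preserves all four axioms: non-negativity (9.63·||x-y|| ≥ 0), identity (9.63·||x-y|| = 0 ⟺ ||x-y|| = 0 ⟺ x = y), symmetry (||x-y|| = ||y-x||), and the triangle inequality (9.63·||x-z|| ≤ 9.63·||x-y|| + 9.63·||y-z||). So d is a metric.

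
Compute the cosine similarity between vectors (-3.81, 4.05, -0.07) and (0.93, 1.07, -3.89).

With u = (-3.81, 4.05, -0.07), v = (0.93, 1.07, -3.89):
u·v = (-3.81)·0.93 + 4.05·1.07 + (-0.07)·(-3.89) = (-3.5433) + 4.3335 + 0.2723 = 1.0625.
|u| = √((-3.81)² + 4.05² + (-0.07)²) = √(14.5161 + 16.4025 + 0.0049) = √30.9235, |v| = √(0.93² + 1.07² + (-3.89)²) = √(0.8649 + 1.1449 + 15.1321) = √17.1419.
cos θ = (u·v)/(|u||v|) = 1.0625/(√30.9235·√17.1419) ≈ 0.0461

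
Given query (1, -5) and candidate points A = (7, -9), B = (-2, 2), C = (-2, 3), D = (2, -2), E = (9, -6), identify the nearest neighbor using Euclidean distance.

Distances: d(A) ≈ 7.2111, d(B) ≈ 7.6158, d(C) ≈ 8.544, d(D) ≈ 3.1623, d(E) ≈ 8.0623. Nearest: D = (2, -2) with distance 3.1623.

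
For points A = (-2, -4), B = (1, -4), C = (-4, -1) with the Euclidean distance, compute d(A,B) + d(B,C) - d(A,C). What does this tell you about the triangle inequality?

d(A,B) = √(3² + 0²) = √9 = 3, d(B,C) = √(5² + 3²) = √34 ≈ 5.831, d(A,C) = √(2² + 3²) = √13 ≈ 3.6056.
d(A,B) + d(B,C) - d(A,C) = 3 + 5.831 - 3.6056 = 8.831 - 3.6056 = 5.2254 (to 4 decimal places). This is ≥ 0, so the triangle inequality holds for these points.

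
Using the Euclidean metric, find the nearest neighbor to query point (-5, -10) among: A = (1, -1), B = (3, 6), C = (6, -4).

Distances: d(A) ≈ 10.8167, d(B) ≈ 17.8885, d(C) ≈ 12.53. Nearest: A = (1, -1) with distance 10.8167.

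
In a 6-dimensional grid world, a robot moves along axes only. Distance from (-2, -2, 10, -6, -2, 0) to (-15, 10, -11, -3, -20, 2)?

Σ|x_i - y_i| = |-2 - (-15)| + |-2 - 10| + |10 - (-11)| + |-6 - (-3)| + |-2 - (-20)| + |0 - 2| = 13 + 12 + 21 + 3 + 18 + 2 = 69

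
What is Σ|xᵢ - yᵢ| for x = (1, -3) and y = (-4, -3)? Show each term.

Σ|x_i - y_i| = |1 - (-4)| + |-3 - (-3)| = 5 + 0 = 5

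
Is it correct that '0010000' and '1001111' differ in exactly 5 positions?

Differing positions: 1, 3, 4, 5, 6, 7. Hamming distance = 6, so the claim that d_H = 5 is false.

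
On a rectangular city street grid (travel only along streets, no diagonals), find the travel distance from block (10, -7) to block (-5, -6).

Σ|x_i - y_i| = |10 - (-5)| + |-7 - (-6)| = 15 + 1 = 16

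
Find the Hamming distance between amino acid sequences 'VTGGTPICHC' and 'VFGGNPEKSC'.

Differing positions: 2, 5, 7, 8, 9. Hamming distance = 5.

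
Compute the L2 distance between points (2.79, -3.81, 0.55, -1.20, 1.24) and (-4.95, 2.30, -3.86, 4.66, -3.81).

(Σ|x_i - y_i|^2)^(1/2) = (|2.79 - (-4.95)|^2 + |-3.81 - 2.3|^2 + |0.55 - (-3.86)|^2 + |-1.2 - 4.66|^2 + |1.24 - (-3.81)|^2)^(1/2)
= (7.74^2 + 6.11^2 + 4.41^2 + 5.86^2 + 5.05^2)^(1/2) = (59.9076 + 37.3321 + 19.4481 + 34.3396 + 25.5025)^(1/2) = (176.5299)^(1/2) ≈ 13.2865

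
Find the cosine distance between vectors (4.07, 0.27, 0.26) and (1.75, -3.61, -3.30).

With u = (4.07, 0.27, 0.26), v = (1.75, -3.61, -3.30):
u·v = 4.07·1.75 + 0.27·(-3.61) + 0.26·(-3.3) = 7.1225 + (-0.9747) + (-0.858) = 5.2898.
|u| = √(4.07² + 0.27² + 0.26²) = √(16.5649 + 0.0729 + 0.0676) = √16.7054, |v| = √(1.75² + (-3.61)² + (-3.3)²) = √(3.0625 + 13.0321 + 10.89) = √26.9846.
cos θ = (u·v)/(|u||v|) = 5.2898/(√16.7054·√26.9846) ≈ 0.2491
Cosine distance = 1 - cos θ ≈ 1 - 0.2491 = 0.7509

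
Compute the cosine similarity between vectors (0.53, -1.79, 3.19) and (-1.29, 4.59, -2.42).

With u = (0.53, -1.79, 3.19), v = (-1.29, 4.59, -2.42):
u·v = 0.53·(-1.29) + (-1.79)·4.59 + 3.19·(-2.42) = (-0.6837) + (-8.2161) + (-7.7198) = -16.6196.
|u| = √(0.53² + (-1.79)² + 3.19²) = √(0.2809 + 3.2041 + 10.1761) = √13.6611, |v| = √((-1.29)² + 4.59² + (-2.42)²) = √(1.6641 + 21.0681 + 5.8564) = √28.5886.
cos θ = (u·v)/(|u||v|) = -16.6196/(√13.6611·√28.5886) ≈ -0.841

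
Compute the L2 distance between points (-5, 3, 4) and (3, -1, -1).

(Σ|x_i - y_i|^2)^(1/2) = (|-5 - 3|^2 + |3 - (-1)|^2 + |4 - (-1)|^2)^(1/2)
= (8^2 + 4^2 + 5^2)^(1/2) = (64 + 16 + 25)^(1/2) = (105)^(1/2) ≈ 10.247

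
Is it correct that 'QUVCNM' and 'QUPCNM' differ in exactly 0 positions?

Differing positions: 3. Hamming distance = 1, so the claim that d_H = 0 is false.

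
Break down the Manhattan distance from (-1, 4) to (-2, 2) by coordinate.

Σ|x_i - y_i| = |-1 - (-2)| + |4 - 2| = 1 + 2 = 3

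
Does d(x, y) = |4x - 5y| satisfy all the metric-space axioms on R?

No. d fails symmetry: d(2, 1) = |4·2 - 5·1| = |3| = 3, but d(1, 2) = |4·1 - 5·2| = |-6| = 6. Since 3 ≠ 6, d(x,y) ≠ d(y,x) in general.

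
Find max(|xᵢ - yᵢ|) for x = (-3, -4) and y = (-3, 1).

max(|x_i - y_i|) = max(|-3 - (-3)|, |-4 - 1|) = max(0, 5) = 5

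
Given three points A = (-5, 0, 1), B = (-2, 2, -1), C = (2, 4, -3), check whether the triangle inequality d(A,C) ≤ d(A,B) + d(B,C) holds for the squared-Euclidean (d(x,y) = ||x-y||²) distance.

d(A,B) = 3² + 2² + 2² = 17, d(B,C) = 4² + 2² + 2² = 24, d(A,C) = 7² + 4² + 4² = 81.
d(A,C) = 81 > 17 + 24 = 41. Triangle inequality is VIOLATED. (Squared-Euclidean is not a metric — this is a counterexample.)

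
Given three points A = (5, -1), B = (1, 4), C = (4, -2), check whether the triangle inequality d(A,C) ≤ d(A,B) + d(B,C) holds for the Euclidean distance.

d(A,B) = √(4² + 5²) = √41 ≈ 6.4031, d(B,C) = √(3² + 6²) = √45 ≈ 6.7082, d(A,C) = √(1² + 1²) = √2 ≈ 1.4142.
d(A,C) ≈ 1.4142 ≤ 6.4031 + 6.7082 = 13.1113. Triangle inequality is satisfied.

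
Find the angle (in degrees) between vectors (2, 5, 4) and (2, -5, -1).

With u = (2, 5, 4), v = (2, -5, -1):
u·v = 2·2 + 5·(-5) + 4·(-1) = 4 + (-25) + (-4) = -25.
|u| = √(2² + 5² + 4²) = √45, |v| = √(2² + (-5)² + (-1)²) = √30, so |u||v| = √(45·30) = √1350.
cos θ = (u·v)/(|u||v|) = -25/√1350 ≈ -0.680414
θ = arccos(-0.680414) ≈ 132.88°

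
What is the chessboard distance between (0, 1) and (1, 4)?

max(|x_i - y_i|) = max(|0 - 1|, |1 - 4|) = max(1, 3) = 3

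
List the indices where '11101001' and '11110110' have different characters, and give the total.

Differing positions: 4, 5, 6, 7, 8. Hamming distance = 5.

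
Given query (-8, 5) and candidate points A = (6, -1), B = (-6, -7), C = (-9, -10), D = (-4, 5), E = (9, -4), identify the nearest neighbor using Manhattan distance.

Distances: d(A) = 20, d(B) = 14, d(C) = 16, d(D) = 4, d(E) = 26. Nearest: D = (-4, 5) with distance 4.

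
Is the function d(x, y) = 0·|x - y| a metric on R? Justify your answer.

No. With c = 0, d(x,y) = 0 for all x, y. This fails identity of indiscernibles: d(3, 11) = 0 but 3 ≠ 11.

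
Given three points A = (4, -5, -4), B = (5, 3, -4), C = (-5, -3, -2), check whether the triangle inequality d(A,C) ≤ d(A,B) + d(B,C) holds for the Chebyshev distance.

d(A,B) = max(1, 8, 0) = 8, d(B,C) = max(10, 6, 2) = 10, d(A,C) = max(9, 2, 2) = 9.
d(A,C) = 9 ≤ 8 + 10 = 18. Triangle inequality is satisfied.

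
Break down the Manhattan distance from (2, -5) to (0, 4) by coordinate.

Σ|x_i - y_i| = |2 - 0| + |-5 - 4| = 2 + 9 = 11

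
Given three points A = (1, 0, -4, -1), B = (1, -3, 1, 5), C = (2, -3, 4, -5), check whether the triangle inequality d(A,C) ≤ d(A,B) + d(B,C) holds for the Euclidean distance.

d(A,B) = √(0² + 3² + 5² + 6²) = √70 ≈ 8.3666, d(B,C) = √(1² + 0² + 3² + 10²) = √110 ≈ 10.4881, d(A,C) = √(1² + 3² + 8² + 4²) = √90 ≈ 9.4868.
d(A,C) ≈ 9.4868 ≤ 8.3666 + 10.4881 = 18.8547. Triangle inequality is satisfied.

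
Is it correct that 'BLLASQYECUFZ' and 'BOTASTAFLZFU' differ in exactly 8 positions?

Differing positions: 2, 3, 6, 7, 8, 9, 10, 12. Hamming distance = 8, so the claim is true.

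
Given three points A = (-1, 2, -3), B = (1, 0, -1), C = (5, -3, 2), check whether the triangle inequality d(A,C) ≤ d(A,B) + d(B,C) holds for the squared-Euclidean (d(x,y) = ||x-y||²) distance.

d(A,B) = 2² + 2² + 2² = 12, d(B,C) = 4² + 3² + 3² = 34, d(A,C) = 6² + 5² + 5² = 86.
d(A,C) = 86 > 12 + 34 = 46. Triangle inequality is VIOLATED. (Squared-Euclidean is not a metric — this is a counterexample.)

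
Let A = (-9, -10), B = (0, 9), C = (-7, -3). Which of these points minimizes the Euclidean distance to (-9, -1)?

Distances: d(A) = 9, d(B) ≈ 13.4536, d(C) ≈ 2.8284. Nearest: C = (-7, -3) with distance 2.8284.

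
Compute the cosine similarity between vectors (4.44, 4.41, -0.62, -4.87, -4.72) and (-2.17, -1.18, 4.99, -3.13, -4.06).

With u = (4.44, 4.41, -0.62, -4.87, -4.72), v = (-2.17, -1.18, 4.99, -3.13, -4.06):
u·v = 4.44·(-2.17) + 4.41·(-1.18) + (-0.62)·4.99 + (-4.87)·(-3.13) + (-4.72)·(-4.06) = (-9.6348) + (-5.2038) + (-3.0938) + 15.2431 + 19.1632 = 16.4739.
|u| = √(4.44² + 4.41² + (-0.62)² + (-4.87)² + (-4.72)²) = √(19.7136 + 19.4481 + 0.3844 + 23.7169 + 22.2784) = √85.5414, |v| = √((-2.17)² + (-1.18)² + 4.99² + (-3.13)² + (-4.06)²) = √(4.7089 + 1.3924 + 24.9001 + 9.7969 + 16.4836) = √57.2819.
cos θ = (u·v)/(|u||v|) = 16.4739/(√85.5414·√57.2819) ≈ 0.2353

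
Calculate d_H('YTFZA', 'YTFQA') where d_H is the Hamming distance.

Differing positions: 4. Hamming distance = 1.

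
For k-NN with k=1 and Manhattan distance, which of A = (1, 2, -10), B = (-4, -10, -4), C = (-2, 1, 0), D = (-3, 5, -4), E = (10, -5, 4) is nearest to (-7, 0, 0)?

Distances: d(A) = 20, d(B) = 17, d(C) = 6, d(D) = 13, d(E) = 26. Nearest: C = (-2, 1, 0) with distance 6.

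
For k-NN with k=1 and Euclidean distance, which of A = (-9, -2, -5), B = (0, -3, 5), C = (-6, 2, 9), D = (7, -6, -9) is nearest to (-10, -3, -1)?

Distances: d(A) ≈ 4.2426, d(B) ≈ 11.6619, d(C) ≈ 11.8743, d(D) ≈ 19.0263. Nearest: A = (-9, -2, -5) with distance 4.2426.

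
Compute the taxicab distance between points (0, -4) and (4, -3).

Σ|x_i - y_i| = |0 - 4| + |-4 - (-3)| = 4 + 1 = 5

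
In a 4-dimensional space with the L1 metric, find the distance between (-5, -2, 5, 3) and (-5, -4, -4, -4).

Σ|x_i - y_i| = |-5 - (-5)| + |-2 - (-4)| + |5 - (-4)| + |3 - (-4)| = 0 + 2 + 9 + 7 = 18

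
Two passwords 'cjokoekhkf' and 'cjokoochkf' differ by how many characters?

Differing positions: 6, 7. Hamming distance = 2.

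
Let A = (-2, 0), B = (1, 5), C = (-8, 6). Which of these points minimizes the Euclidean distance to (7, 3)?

Distances: d(A) ≈ 9.4868, d(B) ≈ 6.3246, d(C) ≈ 15.2971. Nearest: B = (1, 5) with distance 6.3246.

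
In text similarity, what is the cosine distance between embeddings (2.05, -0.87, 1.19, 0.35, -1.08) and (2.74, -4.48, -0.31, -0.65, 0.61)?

With u = (2.05, -0.87, 1.19, 0.35, -1.08), v = (2.74, -4.48, -0.31, -0.65, 0.61):
u·v = 2.05·2.74 + (-0.87)·(-4.48) + 1.19·(-0.31) + 0.35·(-0.65) + (-1.08)·0.61 = 5.617 + 3.8976 + (-0.3689) + (-0.2275) + (-0.6588) = 8.2594.
|u| = √(2.05² + (-0.87)² + 1.19² + 0.35² + (-1.08)²) = √(4.2025 + 0.7569 + 1.4161 + 0.1225 + 1.1664) = √7.6644, |v| = √(2.74² + (-4.48)² + (-0.31)² + (-0.65)² + 0.61²) = √(7.5076 + 20.0704 + 0.0961 + 0.4225 + 0.3721) = √28.4687.
cos θ = (u·v)/(|u||v|) = 8.2594/(√7.6644·√28.4687) ≈ 0.5591
Cosine distance = 1 - cos θ ≈ 1 - 0.5591 = 0.4409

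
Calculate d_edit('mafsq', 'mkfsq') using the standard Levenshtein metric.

Let D[i][j] be the edit distance between the first i characters of 'mafsq' and the first j characters of 'mkfsq', with D[i][0] = i, D[0][j] = j, and D[i][j] = D[i-1][j-1] if the characters match, else 1 + min(D[i-1][j], D[i][j-1], D[i-1][j-1]). Filling the table (rows: prefixes of 'mafsq', columns: prefixes of 'mkfsq'):
     ε  m  k  f  s  q
  ε  0  1  2  3  4  5
  m  1  0  1  2  3  4
  a  2  1  1  2  3  4
  f  3  2  2  1  2  3
  s  4  3  3  2  1  2
  q  5  4  4  3  2  1
The bottom-right entry gives D[5][5] = 1, so no sequence of fewer than 1 edit works. Backtracking through the table gives one optimal edit sequence (1 edit):
  mafsq → mkfsq (sub a→k @2)
Edit distance = 1.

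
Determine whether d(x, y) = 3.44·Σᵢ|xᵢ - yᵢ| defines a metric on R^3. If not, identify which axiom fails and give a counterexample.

Yes. The L1 (Manhattan) norm induces a metric on R^3, and multiplying a metric by a positive constant 3.44 > 0 preserves all four axioms: non-negativity (3.44·||x-y|| ≥ 0), identity (3.44·||x-y|| = 0 ⟺ ||x-y|| = 0 ⟺ x = y), symmetry (||x-y|| = ||y-x||), and the triangle inequality (3.44·||x-z|| ≤ 3.44·||x-y|| + 3.44·||y-z||). So d is a metric.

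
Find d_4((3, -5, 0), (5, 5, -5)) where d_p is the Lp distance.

(Σ|x_i - y_i|^4)^(1/4) = (|3 - 5|^4 + |-5 - 5|^4 + |0 - (-5)|^4)^(1/4)
= (2^4 + 10^4 + 5^4)^(1/4) = (16 + 10000 + 625)^(1/4) = (10641)^(1/4) ≈ 10.1565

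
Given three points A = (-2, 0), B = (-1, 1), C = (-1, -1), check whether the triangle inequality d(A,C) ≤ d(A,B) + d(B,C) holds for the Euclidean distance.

d(A,B) = √(1² + 1²) = √2 ≈ 1.4142, d(B,C) = √(0² + 2²) = √4 = 2, d(A,C) = √(1² + 1²) = √2 ≈ 1.4142.
d(A,C) ≈ 1.4142 ≤ 1.4142 + 2 = 3.4142. Triangle inequality is satisfied.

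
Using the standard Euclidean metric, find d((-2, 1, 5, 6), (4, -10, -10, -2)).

√(Σ(x_i - y_i)²) = √((-2 - 4)² + (1 - (-10))² + (5 - (-10))² + (6 - (-2))²)
= √((-6)² + 11² + 15² + 8²) = √(36 + 121 + 225 + 64) = √446 ≈ 21.1187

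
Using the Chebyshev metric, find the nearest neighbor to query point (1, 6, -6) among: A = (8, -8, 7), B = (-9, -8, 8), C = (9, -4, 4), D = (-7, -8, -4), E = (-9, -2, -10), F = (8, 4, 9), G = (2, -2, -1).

Distances: d(A) = 14, d(B) = 14, d(C) = 10, d(D) = 14, d(E) = 10, d(F) = 15, d(G) = 8. Nearest: G = (2, -2, -1) with distance 8.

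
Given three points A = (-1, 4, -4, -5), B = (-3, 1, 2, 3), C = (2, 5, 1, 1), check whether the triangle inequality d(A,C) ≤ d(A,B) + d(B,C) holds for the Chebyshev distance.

d(A,B) = max(2, 3, 6, 8) = 8, d(B,C) = max(5, 4, 1, 2) = 5, d(A,C) = max(3, 1, 5, 6) = 6.
d(A,C) = 6 ≤ 8 + 5 = 13. Triangle inequality is satisfied.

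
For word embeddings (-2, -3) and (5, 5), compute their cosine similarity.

With u = (-2, -3), v = (5, 5):
u·v = (-2)·5 + (-3)·5 = (-10) + (-15) = -25.
|u| = √((-2)² + (-3)²) = √13, |v| = √(5² + 5²) = √50, so |u||v| = √(13·50) = √650.
cos θ = (u·v)/(|u||v|) = -25/√650 ≈ -0.9806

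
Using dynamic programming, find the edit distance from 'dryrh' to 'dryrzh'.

Let D[i][j] be the edit distance between the first i characters of 'dryrh' and the first j characters of 'dryrzh', with D[i][0] = i, D[0][j] = j, and D[i][j] = D[i-1][j-1] if the characters match, else 1 + min(D[i-1][j], D[i][j-1], D[i-1][j-1]). Filling the table (rows: prefixes of 'dryrh', columns: prefixes of 'dryrzh'):
     ε  d  r  y  r  z  h
  ε  0  1  2  3  4  5  6
  d  1  0  1  2  3  4  5
  r  2  1  0  1  2  3  4
  y  3  2  1  0  1  2  3
  r  4  3  2  1  0  1  2
  h  5  4  3  2  1  1  1
The bottom-right entry gives D[5][6] = 1, so no sequence of fewer than 1 edit works. Backtracking through the table gives one optimal edit sequence (1 edit):
  dryrh → dryrzh (ins z @5)
Edit distance = 1.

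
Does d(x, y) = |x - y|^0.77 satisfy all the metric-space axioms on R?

Yes. With 0 < p = 0.77 ≤ 1, d(x,y) = |x-y|^0.77 is a metric on R. Non-negativity and symmetry are immediate; |x-y|^0.77 = 0 ⟺ |x-y| = 0 ⟺ x = y. For the triangle inequality, the function t ↦ t^0.77 is subadditive on [0,∞) when p ≤ 1, so |x-z|^0.77 ≤ (|x-y| + |y-z|)^0.77 ≤ |x-y|^0.77 + |y-z|^0.77.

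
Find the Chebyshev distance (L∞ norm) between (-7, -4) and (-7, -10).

max(|x_i - y_i|) = max(|-7 - (-7)|, |-4 - (-10)|) = max(0, 6) = 6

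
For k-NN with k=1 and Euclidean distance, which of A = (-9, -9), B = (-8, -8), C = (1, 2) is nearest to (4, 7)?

Distances: d(A) ≈ 20.6155, d(B) ≈ 19.2094, d(C) ≈ 5.831. Nearest: C = (1, 2) with distance 5.831.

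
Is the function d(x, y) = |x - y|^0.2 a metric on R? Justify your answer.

Yes. With 0 < p = 0.2 ≤ 1, d(x,y) = |x-y|^0.2 is a metric on R. Non-negativity and symmetry are immediate; |x-y|^0.2 = 0 ⟺ |x-y| = 0 ⟺ x = y. For the triangle inequality, the function t ↦ t^0.2 is subadditive on [0,∞) when p ≤ 1, so |x-z|^0.2 ≤ (|x-y| + |y-z|)^0.2 ≤ |x-y|^0.2 + |y-z|^0.2.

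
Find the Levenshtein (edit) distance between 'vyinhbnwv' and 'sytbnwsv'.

Let D[i][j] be the edit distance between the first i characters of 'vyinhbnwv' and the first j characters of 'sytbnwsv', with D[i][0] = i, D[0][j] = j, and D[i][j] = D[i-1][j-1] if the characters match, else 1 + min(D[i-1][j], D[i][j-1], D[i-1][j-1]). Filling the table (rows: prefixes of 'vyinhbnwv', columns: prefixes of 'sytbnwsv'):
     ε  s  y  t  b  n  w  s  v
  ε  0  1  2  3  4  5  6  7  8
  v  1  1  2  3  4  5  6  7  7
  y  2  2  1  2  3  4  5  6  7
  i  3  3  2  2  3  4  5  6  7
  n  4  4  3  3  3  3  4  5  6
  h  5  5  4  4  4  4  4  5  6
  b  6  6  5  5  4  5  5  5  6
  n  7  7  6  6  5  4  5  6  6
  w  8  8  7  7  6  5  4  5  6
  v  9  9  8  8  7  6  5  5  5
The bottom-right entry gives D[9][8] = 5, so no sequence of fewer than 5 edits works. Backtracking through the table gives one optimal edit sequence (5 edits):
  vyinhbnwv → syinhbnwv (sub v→s @1)
  syinhbnwv → synhbnwv (del i @3)
  synhbnwv → syhbnwv (del n @3)
  syhbnwv → sytbnwv (sub h→t @3)
  sytbnwv → sytbnwsv (ins s @7)
Edit distance = 5.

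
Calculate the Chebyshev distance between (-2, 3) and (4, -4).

max(|x_i - y_i|) = max(|-2 - 4|, |3 - (-4)|) = max(6, 7) = 7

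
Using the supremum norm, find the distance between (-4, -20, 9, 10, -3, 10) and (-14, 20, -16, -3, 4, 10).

max(|x_i - y_i|) = max(|-4 - (-14)|, |-20 - 20|, |9 - (-16)|, |10 - (-3)|, |-3 - 4|, |10 - 10|) = max(10, 40, 25, 13, 7, 0) = 40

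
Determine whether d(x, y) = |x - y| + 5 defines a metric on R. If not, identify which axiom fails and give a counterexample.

No. d fails identity of indiscernibles (specifically d(x,x) = 0): d(7, 7) = |7 - 7| + 5 = 0 + 5 = 5 ≠ 0.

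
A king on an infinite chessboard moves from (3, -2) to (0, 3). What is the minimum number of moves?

max(|x_i - y_i|) = max(|3 - 0|, |-2 - 3|) = max(3, 5) = 5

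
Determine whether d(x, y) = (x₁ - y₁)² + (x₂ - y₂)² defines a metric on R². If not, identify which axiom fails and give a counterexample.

No. The squared Euclidean distance fails the triangle inequality. Counterexample: x = (0, 0), y = (3, 3), z = (6, 6). d(x,z) = 6² + 6² = 72, but d(x,y) + d(y,z) = (3² + 3²) + (3² + 3²) = 18 + 18 = 36. Since 72 > 36, the triangle inequality is violated. (Note: √d, the ordinary Euclidean distance, IS a metric.)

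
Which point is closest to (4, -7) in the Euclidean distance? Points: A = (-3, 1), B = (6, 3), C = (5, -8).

Distances: d(A) ≈ 10.6301, d(B) ≈ 10.198, d(C) ≈ 1.4142. Nearest: C = (5, -8) with distance 1.4142.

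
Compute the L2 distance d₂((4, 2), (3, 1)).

√(Σ(x_i - y_i)²) = √((4 - 3)² + (2 - 1)²)
= √(1² + 1²) = √(1 + 1) = √2 ≈ 1.4142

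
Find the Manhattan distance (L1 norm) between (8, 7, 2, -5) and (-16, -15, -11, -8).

Σ|x_i - y_i| = |8 - (-16)| + |7 - (-15)| + |2 - (-11)| + |-5 - (-8)| = 24 + 22 + 13 + 3 = 62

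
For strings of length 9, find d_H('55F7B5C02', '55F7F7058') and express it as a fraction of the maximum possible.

Differing positions: 5, 6, 7, 8, 9. Hamming distance = 5. The maximum possible Hamming distance for length-9 strings is 9, so d_H/9 = 5/9 ≈ 0.5556.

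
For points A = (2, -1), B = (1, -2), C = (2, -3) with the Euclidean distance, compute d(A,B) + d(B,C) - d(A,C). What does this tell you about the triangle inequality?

d(A,B) = √(1² + 1²) = √2 ≈ 1.4142, d(B,C) = √(1² + 1²) = √2 ≈ 1.4142, d(A,C) = √(0² + 2²) = √4 = 2.
d(A,B) + d(B,C) - d(A,C) = 1.4142 + 1.4142 - 2 = 2.8284 - 2 = 0.8284 (to 4 decimal places). This is ≥ 0, so the triangle inequality holds for these points.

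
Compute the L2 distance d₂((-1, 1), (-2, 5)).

√(Σ(x_i - y_i)²) = √((-1 - (-2))² + (1 - 5)²)
= √(1² + (-4)²) = √(1 + 16) = √17 ≈ 4.1231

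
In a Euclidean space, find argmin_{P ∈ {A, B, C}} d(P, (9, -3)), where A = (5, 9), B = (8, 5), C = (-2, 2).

Distances: d(A) ≈ 12.6491, d(B) ≈ 8.0623, d(C) ≈ 12.083. Nearest: B = (8, 5) with distance 8.0623.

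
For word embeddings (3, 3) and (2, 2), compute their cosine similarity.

With u = (3, 3), v = (2, 2):
u·v = 3·2 + 3·2 = 6 + 6 = 12.
|u| = √(3² + 3²) = √18, |v| = √(2² + 2²) = √8, so |u||v| = √(18·8) = √144 = 12.
cos θ = (u·v)/(|u||v|) = 12/12 = 1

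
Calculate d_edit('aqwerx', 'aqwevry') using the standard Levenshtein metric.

Let D[i][j] be the edit distance between the first i characters of 'aqwerx' and the first j characters of 'aqwevry', with D[i][0] = i, D[0][j] = j, and D[i][j] = D[i-1][j-1] if the characters match, else 1 + min(D[i-1][j], D[i][j-1], D[i-1][j-1]). Filling the table (rows: prefixes of 'aqwerx', columns: prefixes of 'aqwevry'):
     ε  a  q  w  e  v  r  y
  ε  0  1  2  3  4  5  6  7
  a  1  0  1  2  3  4  5  6
  q  2  1  0  1  2  3  4  5
  w  3  2  1  0  1  2  3  4
  e  4  3  2  1  0  1  2  3
  r  5  4  3  2  1  1  1  2
  x  6  5  4  3  2  2  2  2
The bottom-right entry gives D[6][7] = 2, so no sequence of fewer than 2 edits works. Backtracking through the table gives one optimal edit sequence (2 edits):
  aqwerx → aqwevrx (ins v @5)
  aqwevrx → aqwevry (sub x→y @7)
Edit distance = 2.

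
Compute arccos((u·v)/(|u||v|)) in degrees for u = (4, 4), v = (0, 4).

With u = (4, 4), v = (0, 4):
u·v = 4·0 + 4·4 = 0 + 16 = 16.
|u| = √(4² + 4²) = √32, |v| = √(0² + 4²) = √16, so |u||v| = √(32·16) = √512.
cos θ = (u·v)/(|u||v|) = 16/√512 ≈ 0.707107
θ = arccos(0.707107) ≈ 45°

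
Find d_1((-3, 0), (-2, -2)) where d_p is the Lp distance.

Σ|x_i - y_i| = |-3 - (-2)| + |0 - (-2)| = 1 + 2 = 3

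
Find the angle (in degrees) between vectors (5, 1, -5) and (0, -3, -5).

With u = (5, 1, -5), v = (0, -3, -5):
u·v = 5·0 + 1·(-3) + (-5)·(-5) = 0 + (-3) + 25 = 22.
|u| = √(5² + 1² + (-5)²) = √51, |v| = √(0² + (-3)² + (-5)²) = √34, so |u||v| = √(51·34) = √1734.
cos θ = (u·v)/(|u||v|) = 22/√1734 ≈ 0.528321
θ = arccos(0.528321) ≈ 58.11°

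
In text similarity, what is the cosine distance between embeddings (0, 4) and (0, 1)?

With u = (0, 4), v = (0, 1):
u·v = 0·0 + 4·1 = 0 + 4 = 4.
|u| = √(0² + 4²) = √16, |v| = √(0² + 1²) = √1, so |u||v| = √(16·1) = √16 = 4.
cos θ = (u·v)/(|u||v|) = 4/4 = 1
Cosine distance = 1 - cos θ = 1 - 1 = 0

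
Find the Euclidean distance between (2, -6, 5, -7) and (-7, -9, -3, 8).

√(Σ(x_i - y_i)²) = √((2 - (-7))² + (-6 - (-9))² + (5 - (-3))² + (-7 - 8)²)
= √(9² + 3² + 8² + (-15)²) = √(81 + 9 + 64 + 225) = √379 ≈ 19.4679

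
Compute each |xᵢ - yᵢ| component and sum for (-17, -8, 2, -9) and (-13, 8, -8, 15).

Σ|x_i - y_i| = |-17 - (-13)| + |-8 - 8| + |2 - (-8)| + |-9 - 15| = 4 + 16 + 10 + 24 = 54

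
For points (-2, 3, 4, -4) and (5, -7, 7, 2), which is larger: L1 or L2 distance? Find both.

L1 = |-2 - 5| + |3 - (-7)| + |4 - 7| + |-4 - 2| = 7 + 10 + 3 + 6 = 26
L2 = √(7² + 10² + 3² + 6²) = √194 ≈ 13.9284
L1 ≥ L2 always (equality iff movement is along one axis); L1 > L2 here.
Ratio L1/L2 = 26/√194 ≈ 1.8667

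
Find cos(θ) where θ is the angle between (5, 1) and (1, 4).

With u = (5, 1), v = (1, 4):
u·v = 5·1 + 1·4 = 5 + 4 = 9.
|u| = √(5² + 1²) = √26, |v| = √(1² + 4²) = √17, so |u||v| = √(26·17) = √442.
cos θ = (u·v)/(|u||v|) = 9/√442 ≈ 0.4281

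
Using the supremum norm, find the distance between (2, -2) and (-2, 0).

max(|x_i - y_i|) = max(|2 - (-2)|, |-2 - 0|) = max(4, 2) = 4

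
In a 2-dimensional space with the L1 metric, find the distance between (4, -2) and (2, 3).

Σ|x_i - y_i| = |4 - 2| + |-2 - 3| = 2 + 5 = 7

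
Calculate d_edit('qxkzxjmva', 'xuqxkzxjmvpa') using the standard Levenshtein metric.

Let D[i][j] be the edit distance between the first i characters of 'qxkzxjmva' and the first j characters of 'xuqxkzxjmvpa', with D[i][0] = i, D[0][j] = j, and D[i][j] = D[i-1][j-1] if the characters match, else 1 + min(D[i-1][j], D[i][j-1], D[i-1][j-1]). Filling the table (rows: prefixes of 'qxkzxjmva', columns: prefixes of 'xuqxkzxjmvpa'):
     ε  x  u  q  x  k  z  x  j  m  v  p  a
  ε  0  1  2  3  4  5  6  7  8  9 10 11 12
  q  1  1  2  2  3  4  5  6  7  8  9 10 11
  x  2  1  2  3  2  3  4  5  6  7  8  9 10
  k  3  2  2  3  3  2  3  4  5  6  7  8  9
  z  4  3  3  3  4  3  2  3  4  5  6  7  8
  x  5  4  4  4  3  4  3  2  3  4  5  6  7
  j  6  5  5  5  4  4  4  3  2  3  4  5  6
  m  7  6  6  6  5  5  5  4  3  2  3  4  5
  v  8  7  7  7  6  6  6  5  4  3  2  3  4
  a  9  8  8  8  7  7  7  6  5  4  3  3  3
The bottom-right entry gives D[9][12] = 3, so no sequence of fewer than 3 edits works. Backtracking through the table gives one optimal edit sequence (3 edits):
  qxkzxjmva → xqxkzxjmva (ins x @1)
  xqxkzxjmva → xuqxkzxjmva (ins u @2)
  xuqxkzxjmva → xuqxkzxjmvpa (ins p @11)
Edit distance = 3.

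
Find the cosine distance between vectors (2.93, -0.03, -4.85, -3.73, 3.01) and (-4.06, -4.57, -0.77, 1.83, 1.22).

With u = (2.93, -0.03, -4.85, -3.73, 3.01), v = (-4.06, -4.57, -0.77, 1.83, 1.22):
u·v = 2.93·(-4.06) + (-0.03)·(-4.57) + (-4.85)·(-0.77) + (-3.73)·1.83 + 3.01·1.22 = (-11.8958) + 0.1371 + 3.7345 + (-6.8259) + 3.6722 = -11.1779.
|u| = √(2.93² + (-0.03)² + (-4.85)² + (-3.73)² + 3.01²) = √(8.5849 + 0.0009 + 23.5225 + 13.9129 + 9.0601) = √55.0813, |v| = √((-4.06)² + (-4.57)² + (-0.77)² + 1.83² + 1.22²) = √(16.4836 + 20.8849 + 0.5929 + 3.3489 + 1.4884) = √42.7987.
cos θ = (u·v)/(|u||v|) = -11.1779/(√55.0813·√42.7987) ≈ -0.2302
Cosine distance = 1 - cos θ ≈ 1 - (-0.2302) = 1.2302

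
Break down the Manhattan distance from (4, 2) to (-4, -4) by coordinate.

Σ|x_i - y_i| = |4 - (-4)| + |2 - (-4)| = 8 + 6 = 14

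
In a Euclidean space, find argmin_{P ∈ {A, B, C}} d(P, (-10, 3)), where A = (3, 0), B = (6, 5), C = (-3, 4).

Distances: d(A) ≈ 13.3417, d(B) ≈ 16.1245, d(C) ≈ 7.0711. Nearest: C = (-3, 4) with distance 7.0711.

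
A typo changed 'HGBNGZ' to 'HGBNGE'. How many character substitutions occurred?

Differing positions: 6. Hamming distance = 1.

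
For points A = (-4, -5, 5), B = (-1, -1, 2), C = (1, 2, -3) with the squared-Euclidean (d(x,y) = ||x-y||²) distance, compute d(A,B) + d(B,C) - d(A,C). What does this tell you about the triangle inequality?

d(A,B) = 3² + 4² + 3² = 34, d(B,C) = 2² + 3² + 5² = 38, d(A,C) = 5² + 7² + 8² = 138.
d(A,B) + d(B,C) - d(A,C) = 34 + 38 - 138 = 72 - 138 = -66. This is < 0, so the triangle inequality FAILS for these points (squared-Euclidean is not a metric).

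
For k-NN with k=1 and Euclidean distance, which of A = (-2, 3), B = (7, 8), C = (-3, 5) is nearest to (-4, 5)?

Distances: d(A) ≈ 2.8284, d(B) ≈ 11.4018, d(C) = 1. Nearest: C = (-3, 5) with distance 1.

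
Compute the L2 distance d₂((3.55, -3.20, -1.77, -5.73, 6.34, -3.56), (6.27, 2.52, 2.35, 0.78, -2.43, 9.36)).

√(Σ(x_i - y_i)²) = √((3.55 - 6.27)² + (-3.2 - 2.52)² + (-1.77 - 2.35)² + (-5.73 - 0.78)² + (6.34 - (-2.43))² + (-3.56 - 9.36)²)
= √((-2.72)² + (-5.72)² + (-4.12)² + (-6.51)² + 8.77² + (-12.92)²) = √(7.3984 + 32.7184 + 16.9744 + 42.3801 + 76.9129 + 166.9264) = √343.3106 ≈ 18.5286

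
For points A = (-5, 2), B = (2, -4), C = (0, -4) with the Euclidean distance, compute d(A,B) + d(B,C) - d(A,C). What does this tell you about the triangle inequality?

d(A,B) = √(7² + 6²) = √85 ≈ 9.2195, d(B,C) = √(2² + 0²) = √4 = 2, d(A,C) = √(5² + 6²) = √61 ≈ 7.8102.
d(A,B) + d(B,C) - d(A,C) = 9.2195 + 2 - 7.8102 = 11.2195 - 7.8102 = 3.4093 (to 4 decimal places). This is ≥ 0, so the triangle inequality holds for these points.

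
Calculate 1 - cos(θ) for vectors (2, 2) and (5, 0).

With u = (2, 2), v = (5, 0):
u·v = 2·5 + 2·0 = 10 + 0 = 10.
|u| = √(2² + 2²) = √8, |v| = √(5² + 0²) = √25, so |u||v| = √(8·25) = √200.
cos θ = (u·v)/(|u||v|) = 10/√200 ≈ 0.7071
Cosine distance = 1 - cos θ ≈ 1 - 0.7071 = 0.2929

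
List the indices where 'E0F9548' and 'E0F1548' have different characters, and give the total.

Differing positions: 4. Hamming distance = 1.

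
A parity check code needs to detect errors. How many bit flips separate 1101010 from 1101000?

Differing positions: 6. Hamming distance = 1.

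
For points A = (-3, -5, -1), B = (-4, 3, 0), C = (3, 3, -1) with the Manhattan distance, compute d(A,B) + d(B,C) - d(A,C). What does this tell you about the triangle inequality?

d(A,B) = 1 + 8 + 1 = 10, d(B,C) = 7 + 0 + 1 = 8, d(A,C) = 6 + 8 + 0 = 14.
d(A,B) + d(B,C) - d(A,C) = 10 + 8 - 14 = 18 - 14 = 4. This is ≥ 0, so the triangle inequality holds for these points.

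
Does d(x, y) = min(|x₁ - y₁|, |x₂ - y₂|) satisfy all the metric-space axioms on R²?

No. d fails identity of indiscernibles: take x = (-2, 0) and y = (-2, 7). Then d(x,y) = min(|-2 - (-2)|, |0 - 7|) = min(0, 7) = 0, yet x ≠ y.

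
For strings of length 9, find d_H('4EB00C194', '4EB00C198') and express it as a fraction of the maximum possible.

Differing positions: 9. Hamming distance = 1. The maximum possible Hamming distance for length-9 strings is 9, so d_H/9 = 1/9 ≈ 0.1111.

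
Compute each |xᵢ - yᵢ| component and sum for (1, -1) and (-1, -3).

Σ|x_i - y_i| = |1 - (-1)| + |-1 - (-3)| = 2 + 2 = 4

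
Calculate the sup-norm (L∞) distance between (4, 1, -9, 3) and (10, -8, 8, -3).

max(|x_i - y_i|) = max(|4 - 10|, |1 - (-8)|, |-9 - 8|, |3 - (-3)|) = max(6, 9, 17, 6) = 17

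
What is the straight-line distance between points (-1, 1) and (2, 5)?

√(Σ(x_i - y_i)²) = √((-1 - 2)² + (1 - 5)²)
= √((-3)² + (-4)²) = √(9 + 16) = √25 = 5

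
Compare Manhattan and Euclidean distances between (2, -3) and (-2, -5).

L1 = |2 - (-2)| + |-3 - (-5)| = 4 + 2 = 6
L2 = √(4² + 2²) = √20 ≈ 4.4721
L1 ≥ L2 always (equality iff movement is along one axis); L1 > L2 here.
Ratio L1/L2 = 6/√20 ≈ 1.3416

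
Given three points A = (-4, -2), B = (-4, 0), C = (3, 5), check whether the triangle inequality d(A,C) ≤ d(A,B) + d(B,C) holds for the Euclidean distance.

d(A,B) = √(0² + 2²) = √4 = 2, d(B,C) = √(7² + 5²) = √74 ≈ 8.6023, d(A,C) = √(7² + 7²) = √98 ≈ 9.8995.
d(A,C) ≈ 9.8995 ≤ 2 + 8.6023 = 10.6023. Triangle inequality is satisfied.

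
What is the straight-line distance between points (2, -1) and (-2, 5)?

√(Σ(x_i - y_i)²) = √((2 - (-2))² + (-1 - 5)²)
= √(4² + (-6)²) = √(16 + 36) = √52 ≈ 7.2111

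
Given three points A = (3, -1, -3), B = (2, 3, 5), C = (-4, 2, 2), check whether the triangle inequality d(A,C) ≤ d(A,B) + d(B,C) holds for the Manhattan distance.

d(A,B) = 1 + 4 + 8 = 13, d(B,C) = 6 + 1 + 3 = 10, d(A,C) = 7 + 3 + 5 = 15.
d(A,C) = 15 ≤ 13 + 10 = 23. Triangle inequality is satisfied.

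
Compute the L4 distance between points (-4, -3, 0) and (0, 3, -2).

(Σ|x_i - y_i|^4)^(1/4) = (|-4 - 0|^4 + |-3 - 3|^4 + |0 - (-2)|^4)^(1/4)
= (4^4 + 6^4 + 2^4)^(1/4) = (256 + 1296 + 16)^(1/4) = (1568)^(1/4) ≈ 6.2927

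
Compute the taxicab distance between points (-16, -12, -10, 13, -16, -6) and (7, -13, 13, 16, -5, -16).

Σ|x_i - y_i| = |-16 - 7| + |-12 - (-13)| + |-10 - 13| + |13 - 16| + |-16 - (-5)| + |-6 - (-16)| = 23 + 1 + 23 + 3 + 11 + 10 = 71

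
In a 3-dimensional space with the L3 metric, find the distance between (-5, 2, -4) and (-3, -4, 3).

(Σ|x_i - y_i|^3)^(1/3) = (|-5 - (-3)|^3 + |2 - (-4)|^3 + |-4 - 3|^3)^(1/3)
= (2^3 + 6^3 + 7^3)^(1/3) = (8 + 216 + 343)^(1/3) = (567)^(1/3) ≈ 8.2768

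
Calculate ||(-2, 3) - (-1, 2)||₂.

√(Σ(x_i - y_i)²) = √((-2 - (-1))² + (3 - 2)²)
= √((-1)² + 1²) = √(1 + 1) = √2 ≈ 1.4142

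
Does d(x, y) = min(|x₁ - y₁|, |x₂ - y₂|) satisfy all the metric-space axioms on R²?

No. d fails identity of indiscernibles: take x = (2, 0) and y = (2, 4). Then d(x,y) = min(|2 - 2|, |0 - 4|) = min(0, 4) = 0, yet x ≠ y.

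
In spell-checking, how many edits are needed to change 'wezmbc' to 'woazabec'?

Let D[i][j] be the edit distance between the first i characters of 'wezmbc' and the first j characters of 'woazabec', with D[i][0] = i, D[0][j] = j, and D[i][j] = D[i-1][j-1] if the characters match, else 1 + min(D[i-1][j], D[i][j-1], D[i-1][j-1]). Filling the table (rows: prefixes of 'wezmbc', columns: prefixes of 'woazabec'):
     ε  w  o  a  z  a  b  e  c
  ε  0  1  2  3  4  5  6  7  8
  w  1  0  1  2  3  4  5  6  7
  e  2  1  1  2  3  4  5  5  6
  z  3  2  2  2  2  3  4  5  6
  m  4  3  3  3  3  3  4  5  6
  b  5  4  4  4  4  4  3  4  5
  c  6  5  5  5  5  5  4  4  4
The bottom-right entry gives D[6][8] = 4, so no sequence of fewer than 4 edits works. Backtracking through the table gives one optimal edit sequence (4 edits):
  wezmbc → woezmbc (ins o @2)
  woezmbc → woazmbc (sub e→a @3)
  woazmbc → woazabc (sub m→a @5)
  woazabc → woazabec (ins e @7)
Edit distance = 4.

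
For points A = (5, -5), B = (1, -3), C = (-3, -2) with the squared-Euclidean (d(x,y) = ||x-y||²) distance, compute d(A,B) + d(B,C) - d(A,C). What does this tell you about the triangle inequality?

d(A,B) = 4² + 2² = 20, d(B,C) = 4² + 1² = 17, d(A,C) = 8² + 3² = 73.
d(A,B) + d(B,C) - d(A,C) = 20 + 17 - 73 = 37 - 73 = -36. This is < 0, so the triangle inequality FAILS for these points (squared-Euclidean is not a metric).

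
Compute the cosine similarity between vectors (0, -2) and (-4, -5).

With u = (0, -2), v = (-4, -5):
u·v = 0·(-4) + (-2)·(-5) = 0 + 10 = 10.
|u| = √(0² + (-2)²) = √4, |v| = √((-4)² + (-5)²) = √41, so |u||v| = √(4·41) = √164.
cos θ = (u·v)/(|u||v|) = 10/√164 ≈ 0.7809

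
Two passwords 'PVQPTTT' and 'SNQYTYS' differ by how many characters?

Differing positions: 1, 2, 4, 6, 7. Hamming distance = 5.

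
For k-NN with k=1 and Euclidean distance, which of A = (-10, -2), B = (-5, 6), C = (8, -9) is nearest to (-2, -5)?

Distances: d(A) ≈ 8.544, d(B) ≈ 11.4018, d(C) ≈ 10.7703. Nearest: A = (-10, -2) with distance 8.544.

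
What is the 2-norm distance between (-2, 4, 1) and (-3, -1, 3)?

(Σ|x_i - y_i|^2)^(1/2) = (|-2 - (-3)|^2 + |4 - (-1)|^2 + |1 - 3|^2)^(1/2)
= (1^2 + 5^2 + 2^2)^(1/2) = (1 + 25 + 4)^(1/2) = (30)^(1/2) ≈ 5.4772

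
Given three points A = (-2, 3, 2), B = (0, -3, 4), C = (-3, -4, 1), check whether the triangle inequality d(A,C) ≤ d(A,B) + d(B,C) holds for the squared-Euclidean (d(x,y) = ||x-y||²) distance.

d(A,B) = 2² + 6² + 2² = 44, d(B,C) = 3² + 1² + 3² = 19, d(A,C) = 1² + 7² + 1² = 51.
d(A,C) = 51 ≤ 44 + 19 = 63. Triangle inequality is satisfied.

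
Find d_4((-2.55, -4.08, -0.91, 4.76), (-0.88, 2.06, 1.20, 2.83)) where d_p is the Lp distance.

(Σ|x_i - y_i|^4)^(1/4) = (|-2.55 - (-0.88)|^4 + |-4.08 - 2.06|^4 + |-0.91 - 1.2|^4 + |4.76 - 2.83|^4)^(1/4)
= (1.67^4 + 6.14^4 + 2.11^4 + 1.93^4)^(1/4) ≈ (7.778 + 1421.2598 + 19.8212 + 13.8749)^(1/4) = (1462.7339)^(1/4) ≈ 6.1843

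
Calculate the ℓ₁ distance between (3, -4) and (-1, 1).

Σ|x_i - y_i| = |3 - (-1)| + |-4 - 1| = 4 + 5 = 9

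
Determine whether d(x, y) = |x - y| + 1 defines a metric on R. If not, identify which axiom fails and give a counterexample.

No. d fails identity of indiscernibles (specifically d(x,x) = 0): d(6, 6) = |6 - 6| + 1 = 0 + 1 = 1 ≠ 0.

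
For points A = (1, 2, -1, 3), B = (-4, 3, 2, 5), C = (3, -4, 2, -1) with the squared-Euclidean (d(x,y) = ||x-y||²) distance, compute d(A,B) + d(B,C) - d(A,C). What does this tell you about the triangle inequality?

d(A,B) = 5² + 1² + 3² + 2² = 39, d(B,C) = 7² + 7² + 0² + 6² = 134, d(A,C) = 2² + 6² + 3² + 4² = 65.
d(A,B) + d(B,C) - d(A,C) = 39 + 134 - 65 = 173 - 65 = 108. This is ≥ 0, so the triangle inequality holds for these points.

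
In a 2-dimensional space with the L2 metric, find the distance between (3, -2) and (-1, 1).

(Σ|x_i - y_i|^2)^(1/2) = (|3 - (-1)|^2 + |-2 - 1|^2)^(1/2)
= (4^2 + 3^2)^(1/2) = (16 + 9)^(1/2) = (25)^(1/2) = 5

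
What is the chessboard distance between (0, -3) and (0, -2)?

max(|x_i - y_i|) = max(|0 - 0|, |-3 - (-2)|) = max(0, 1) = 1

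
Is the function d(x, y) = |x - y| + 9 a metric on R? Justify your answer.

No. d fails identity of indiscernibles (specifically d(x,x) = 0): d(1, 1) = |1 - 1| + 9 = 0 + 9 = 9 ≠ 0.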